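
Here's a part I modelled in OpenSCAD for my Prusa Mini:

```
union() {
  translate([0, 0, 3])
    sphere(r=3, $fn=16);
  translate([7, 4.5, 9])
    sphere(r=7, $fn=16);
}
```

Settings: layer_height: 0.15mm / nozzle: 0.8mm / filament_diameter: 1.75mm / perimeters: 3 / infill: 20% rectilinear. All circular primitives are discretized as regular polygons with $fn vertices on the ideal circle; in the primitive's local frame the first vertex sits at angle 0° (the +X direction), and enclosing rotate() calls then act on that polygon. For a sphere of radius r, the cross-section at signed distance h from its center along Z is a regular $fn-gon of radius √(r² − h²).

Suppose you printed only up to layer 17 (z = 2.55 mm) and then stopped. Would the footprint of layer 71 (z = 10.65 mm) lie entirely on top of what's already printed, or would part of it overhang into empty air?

Compare the two slices. At z = 2.55: the r=3 sphere contributes a regular 16-gon of circumradius √(3²−0.45²) = 2.966 (area = (16/2)·2.966²·sin(360°/16) = 26.93 mm²); the r=7 sphere at (7, 4.5) contributes a regular 16-gon of circumradius √(7²−6.45²) = 2.720 (area = (16/2)·2.720²·sin(360°/16) = 22.65 mm²); Combining (union): the 2 present regions are separate (no shared area or edge), so areas and boundary lengths simply add and each stays a separate island — area = 49.58 mm². At z = 10.65: the sphere does not reach this height (|z−center|=7.650 > r=3); the r=7 sphere at (7, 4.5) contributes a regular 16-gon of circumradius √(7²−1.65²) = 6.803 (area = (16/2)·6.803²·sin(360°/16) = 141.68 mm²); Merging all regions: only the r=7 sphere at (7, 4.5) is present, so the union is just that shape — area = 141.68 mm². Checking containment: at z = 10.65 the cross-section extends beyond the z = 2.55 cross-section by about 115.07 mm².

part overhangs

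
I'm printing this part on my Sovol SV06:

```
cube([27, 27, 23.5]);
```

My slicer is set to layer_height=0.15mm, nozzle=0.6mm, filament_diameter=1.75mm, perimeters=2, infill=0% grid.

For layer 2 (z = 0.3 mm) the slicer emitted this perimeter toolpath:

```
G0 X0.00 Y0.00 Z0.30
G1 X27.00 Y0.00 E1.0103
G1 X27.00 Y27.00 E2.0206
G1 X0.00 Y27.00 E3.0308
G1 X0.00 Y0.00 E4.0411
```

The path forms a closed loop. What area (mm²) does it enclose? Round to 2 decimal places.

729.00 mm²

Apply the shoelace formula to the sequence of (X, Y) vertices; enclosed area = 729.00 mm².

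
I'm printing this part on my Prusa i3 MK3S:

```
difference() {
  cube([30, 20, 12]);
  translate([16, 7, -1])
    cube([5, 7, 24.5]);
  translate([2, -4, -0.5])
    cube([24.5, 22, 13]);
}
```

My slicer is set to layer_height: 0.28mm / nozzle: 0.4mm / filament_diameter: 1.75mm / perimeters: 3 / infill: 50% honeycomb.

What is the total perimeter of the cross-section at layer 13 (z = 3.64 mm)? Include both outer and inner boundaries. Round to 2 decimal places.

At z = 3.64 mm: the 30×20 cube contributes its full rectangle (perimeter 100.00 mm); the cube at (16, 7) is present — its section is the full 5×7 rectangle (perimeter 24.00 mm); the cube at (2, -4) is present — its section is the full 24.5×22 rectangle (perimeter 93.00 mm); After the difference (first − rest): starting from the 30×20 cube, the 5×7 cube at (16, 7) lies wholly inside it (removes its full 35.00 mm² and its 24.00 mm outline becomes a hole wall); the 24.5×22 cube at (2, -4) partially overlaps it — only the 406.00 mm² overlap (of its 539.00 mm²) is removed, clipping the outline — boundary = 136.00 mm. Overall, the cross-section is a single solid region. Total boundary length (outer) = 136.00 mm.

136.00 mm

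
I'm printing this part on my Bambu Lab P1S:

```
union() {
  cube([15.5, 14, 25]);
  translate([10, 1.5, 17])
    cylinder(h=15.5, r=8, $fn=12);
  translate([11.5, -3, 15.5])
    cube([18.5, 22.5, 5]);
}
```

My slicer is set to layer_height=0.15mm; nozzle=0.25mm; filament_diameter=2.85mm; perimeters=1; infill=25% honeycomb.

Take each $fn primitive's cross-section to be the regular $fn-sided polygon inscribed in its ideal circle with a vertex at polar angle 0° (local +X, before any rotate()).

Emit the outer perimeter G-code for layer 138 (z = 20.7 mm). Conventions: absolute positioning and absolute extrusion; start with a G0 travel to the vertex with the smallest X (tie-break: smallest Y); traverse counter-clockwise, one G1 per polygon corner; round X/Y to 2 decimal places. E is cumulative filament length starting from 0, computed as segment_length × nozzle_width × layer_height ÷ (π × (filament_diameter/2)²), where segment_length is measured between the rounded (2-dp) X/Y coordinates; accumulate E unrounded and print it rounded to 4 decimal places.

G0 X0.00 Y0.00 Z20.70
G1 X2.40 Y0.00 E0.0141
G1 X3.07 Y-2.50 E0.0293
G1 X6.00 Y-5.43 E0.0537
G1 X10.00 Y-6.50 E0.0780
G1 X14.00 Y-5.43 E0.1024
G1 X16.93 Y-2.50 E0.1267
G1 X18.00 Y1.50 E0.1511
G1 X16.93 Y5.50 E0.1754
G1 X15.50 Y6.93 E0.1873
G1 X15.50 Y14.00 E0.2288
G1 X0.00 Y14.00 E0.3200
G1 X0.00 Y0.00 E0.4023

At z = 20.7 mm: the cube is present — its section is the full 15.5×14 rectangle; the r=8 cylinder at (10, 1.5) contributes a regular 12-gon of circumradius 8; the cube at (11.5, -3) is not intersected at this z (z outside [15.5, 20.5]); Taking the union: the regions partially overlap (shared area 107.07 mm²), so overlapping operands fuse into one piece — 1 connected region. The outline is a single polygon with 12 vertices. Extrusion per mm of travel: 0.25 × 0.15 / (π × 1.425²) = 0.005878. Accumulating E over each segment gives final E = 0.4023.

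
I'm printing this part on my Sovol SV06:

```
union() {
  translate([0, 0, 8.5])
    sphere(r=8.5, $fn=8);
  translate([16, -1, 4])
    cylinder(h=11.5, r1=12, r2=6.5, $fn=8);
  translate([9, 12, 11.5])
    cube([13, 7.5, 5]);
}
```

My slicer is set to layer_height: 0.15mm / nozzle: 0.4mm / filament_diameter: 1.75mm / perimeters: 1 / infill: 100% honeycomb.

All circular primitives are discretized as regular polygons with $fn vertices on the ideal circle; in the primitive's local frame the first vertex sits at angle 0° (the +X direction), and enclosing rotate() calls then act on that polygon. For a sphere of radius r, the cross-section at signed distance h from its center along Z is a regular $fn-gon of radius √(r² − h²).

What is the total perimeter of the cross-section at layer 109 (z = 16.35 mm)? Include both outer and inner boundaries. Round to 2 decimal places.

At z = 16.35 mm: the r=8.5 sphere contributes a regular 8-gon of circumradius √(8.5²−7.85²) = 3.260 (perimeter = 2·8·3.260·sin(180°/8) = 19.96 mm); the cone at (16, -1) does not reach this height (z outside [4, 15.5]); the cube at (9, 12) (footprint 13×7.5) is included at this height (perimeter 41.00 mm); Taking the union: the 2 present regions are separate (no shared area or edge), so areas and boundary lengths simply add and each stays a separate island — boundary = 60.96 mm. Overall, the cross-section has 2 separate islands. Total boundary length (outer) = 60.96 mm.

60.96 mm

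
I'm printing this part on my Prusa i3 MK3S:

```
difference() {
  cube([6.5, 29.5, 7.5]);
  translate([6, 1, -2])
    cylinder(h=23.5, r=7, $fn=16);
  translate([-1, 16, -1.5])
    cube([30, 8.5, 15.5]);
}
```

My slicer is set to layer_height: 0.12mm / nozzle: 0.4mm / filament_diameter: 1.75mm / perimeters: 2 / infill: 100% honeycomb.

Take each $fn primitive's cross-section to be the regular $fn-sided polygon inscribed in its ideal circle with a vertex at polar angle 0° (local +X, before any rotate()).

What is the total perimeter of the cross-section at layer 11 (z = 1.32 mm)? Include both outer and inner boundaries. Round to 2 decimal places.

57.08 mm

At z = 1.32 mm: the cube (footprint 6.5×29.5) is included at this height (perimeter 72.00 mm); the cylinder at (6, 1): section is a regular 16-gon, circumradius r=7 (perimeter = 2·16·7.000·sin(180°/16) = 43.70 mm); the cube at (-1, 16) is present — its section is the full 30×8.5 rectangle (perimeter 77.00 mm); Taking the first minus the rest: starting from the 6.5×29.5 cube, the r=7 cylinder at (6, 1) partially overlaps it — only the 45.35 mm² overlap (of its 150.01 mm²) is removed, clipping the outline; the 30×8.5 cube at (-1, 16) partially overlaps it — only the 55.25 mm² overlap (of its 255.00 mm²) is removed, clipping the outline — boundary = 57.08 mm. Overall, the cross-section has 2 separate islands. Total boundary length (outer) = 57.08 mm.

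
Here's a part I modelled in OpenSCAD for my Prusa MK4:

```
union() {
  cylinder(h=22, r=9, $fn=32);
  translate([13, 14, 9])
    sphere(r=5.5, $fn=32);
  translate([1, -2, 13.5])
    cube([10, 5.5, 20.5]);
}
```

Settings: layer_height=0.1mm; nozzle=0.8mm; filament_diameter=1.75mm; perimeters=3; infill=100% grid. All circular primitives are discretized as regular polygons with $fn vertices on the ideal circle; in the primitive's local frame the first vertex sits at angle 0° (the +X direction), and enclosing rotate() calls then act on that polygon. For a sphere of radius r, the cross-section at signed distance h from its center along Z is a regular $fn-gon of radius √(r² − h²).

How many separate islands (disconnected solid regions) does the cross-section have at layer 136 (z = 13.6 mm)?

2

At z = 13.6 mm: the cylinder: section is a regular 32-gon, circumradius r=9; the r=5.5 sphere at (13, 14) contributes a regular 32-gon of circumradius √(5.5²−4.6²) = 3.015; the cube at (1, -2) is present — its section is the full 10×5.5 rectangle; Combining (union): the regions partially overlap (shared area 42.88 mm²), so overlapping operands fuse into one piece — 2 connected regions. Overall, the cross-section has 2 separate islands. Island count = 2.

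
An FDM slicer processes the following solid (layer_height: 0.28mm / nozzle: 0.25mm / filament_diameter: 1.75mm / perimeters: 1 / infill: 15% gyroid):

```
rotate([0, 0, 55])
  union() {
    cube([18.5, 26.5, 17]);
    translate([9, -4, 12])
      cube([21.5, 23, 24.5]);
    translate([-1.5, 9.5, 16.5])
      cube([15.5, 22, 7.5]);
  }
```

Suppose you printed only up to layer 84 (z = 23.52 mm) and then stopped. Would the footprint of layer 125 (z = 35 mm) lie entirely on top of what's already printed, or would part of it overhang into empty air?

entirely on top

Compare the two slices. At z = 23.52: the cube is not intersected at this z (z outside [0, 17]); the cube at (9, -4) (footprint 21.5×23) is included at this height (area 494.50 mm²); the cube at (-1.5, 9.5) is present — its section is the full 15.5×22 rectangle (area 341.00 mm²); Merging all regions: the regions partially overlap — summed areas 835.50 mm² minus the doubly-counted overlap 47.50 mm² gives 788.00 mm² — area = 788.00 mm²; (rotated 55° about Z; rotation is an isometry so areas/perimeters/island counts are preserved). At z = 35: the cube is not intersected at this z (z outside [0, 17]); the cube at (9, -4) (footprint 21.5×23) is included at this height (area 494.50 mm²); the cube at (-1.5, 9.5) is not intersected at this z (z outside [16.5, 24]); Combining (union): only the 21.5×23 cube at (9, -4) is present, so the union is just that shape — area = 494.50 mm²; (rotated 55° about Z; rotation is an isometry so areas/perimeters/island counts are preserved). Checking containment: the cross-section at z = 35 is a subset of the cross-section at z = 23.52.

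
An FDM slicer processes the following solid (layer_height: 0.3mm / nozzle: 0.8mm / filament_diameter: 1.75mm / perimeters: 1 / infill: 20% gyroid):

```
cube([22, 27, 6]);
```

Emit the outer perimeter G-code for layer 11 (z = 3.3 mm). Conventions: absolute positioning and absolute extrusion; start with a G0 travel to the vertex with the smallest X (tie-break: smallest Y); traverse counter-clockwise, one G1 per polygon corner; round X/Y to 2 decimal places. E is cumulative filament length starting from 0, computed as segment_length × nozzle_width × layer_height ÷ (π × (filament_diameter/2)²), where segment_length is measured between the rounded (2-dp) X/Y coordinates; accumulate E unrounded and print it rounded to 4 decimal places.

At z = 3.3 mm: the 22×27 cube contributes its full rectangle. The outline is a single polygon with 4 vertices. Extrusion per mm of travel: 0.8 × 0.3 / (π × 0.875²) = 0.099780. Accumulating E over each segment gives final E = 9.7785.

G0 X0.00 Y0.00 Z3.30
G1 X22.00 Y0.00 E2.1952
G1 X22.00 Y27.00 E4.8892
G1 X0.00 Y27.00 E7.0844
G1 X0.00 Y0.00 E9.7785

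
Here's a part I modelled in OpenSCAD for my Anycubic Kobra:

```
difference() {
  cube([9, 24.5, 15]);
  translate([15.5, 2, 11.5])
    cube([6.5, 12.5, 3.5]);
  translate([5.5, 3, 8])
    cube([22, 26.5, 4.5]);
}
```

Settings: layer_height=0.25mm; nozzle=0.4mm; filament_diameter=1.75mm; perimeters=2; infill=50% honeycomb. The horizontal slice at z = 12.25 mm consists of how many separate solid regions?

1

At z = 12.25 mm: the 9×24.5 cube contributes its full rectangle; the cube at (15.5, 2) is present — its section is the full 6.5×12.5 rectangle; the 22×26.5 cube at (5.5, 3) contributes its full rectangle; Subtracting the remaining from the first: starting from the 9×24.5 cube, the 6.5×12.5 cube at (15.5, 2) misses the remaining region (no effect); the 22×26.5 cube at (5.5, 3) partially overlaps it — only the 75.25 mm² overlap (of its 583.00 mm²) is removed, clipping the outline — 1 connected region. The result has 1 disconnected region.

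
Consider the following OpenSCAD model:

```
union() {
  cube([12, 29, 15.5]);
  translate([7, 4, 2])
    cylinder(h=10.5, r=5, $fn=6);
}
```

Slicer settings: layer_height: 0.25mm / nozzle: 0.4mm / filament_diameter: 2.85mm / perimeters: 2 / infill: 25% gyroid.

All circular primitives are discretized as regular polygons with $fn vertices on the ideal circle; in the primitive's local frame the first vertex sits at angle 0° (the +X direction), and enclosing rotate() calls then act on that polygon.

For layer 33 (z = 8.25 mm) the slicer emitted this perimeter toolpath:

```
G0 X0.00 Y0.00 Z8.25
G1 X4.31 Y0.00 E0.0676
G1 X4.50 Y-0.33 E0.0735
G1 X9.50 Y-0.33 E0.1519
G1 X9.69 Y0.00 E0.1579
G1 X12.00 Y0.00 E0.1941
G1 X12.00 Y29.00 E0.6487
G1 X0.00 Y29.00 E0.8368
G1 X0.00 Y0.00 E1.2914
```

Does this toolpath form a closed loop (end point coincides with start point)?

yes

Start point (G0): (0.00, 0.00). End point (last G1): the path returns to the start — closed.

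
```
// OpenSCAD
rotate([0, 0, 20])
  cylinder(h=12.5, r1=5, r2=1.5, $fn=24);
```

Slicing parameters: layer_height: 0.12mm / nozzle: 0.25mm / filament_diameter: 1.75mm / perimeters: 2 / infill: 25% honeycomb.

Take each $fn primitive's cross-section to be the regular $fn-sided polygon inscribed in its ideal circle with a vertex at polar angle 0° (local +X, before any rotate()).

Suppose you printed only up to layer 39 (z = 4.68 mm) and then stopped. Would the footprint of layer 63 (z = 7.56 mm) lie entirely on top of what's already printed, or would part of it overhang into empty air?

entirely on top

Compare the two slices. At z = 4.68: the cone (r1=5→r2=1.5) has section circumradius 3.690 here — a regular 24-gon (area = (24/2)·3.690²·sin(360°/24) = 42.28 mm²); (whole slice rotated 20° about Z — lengths, areas and connectivity unchanged). At z = 7.56: the cone contributes a regular 24-gon of circumradius 2.883 (interpolated between r1=5 and r2=1.5 at t=0.605) (area = (24/2)·2.883²·sin(360°/24) = 25.82 mm²); (rotated 20° about Z; rotation is an isometry so areas/perimeters/island counts are preserved). Checking containment: the cross-section at z = 7.56 is a subset of the cross-section at z = 4.68.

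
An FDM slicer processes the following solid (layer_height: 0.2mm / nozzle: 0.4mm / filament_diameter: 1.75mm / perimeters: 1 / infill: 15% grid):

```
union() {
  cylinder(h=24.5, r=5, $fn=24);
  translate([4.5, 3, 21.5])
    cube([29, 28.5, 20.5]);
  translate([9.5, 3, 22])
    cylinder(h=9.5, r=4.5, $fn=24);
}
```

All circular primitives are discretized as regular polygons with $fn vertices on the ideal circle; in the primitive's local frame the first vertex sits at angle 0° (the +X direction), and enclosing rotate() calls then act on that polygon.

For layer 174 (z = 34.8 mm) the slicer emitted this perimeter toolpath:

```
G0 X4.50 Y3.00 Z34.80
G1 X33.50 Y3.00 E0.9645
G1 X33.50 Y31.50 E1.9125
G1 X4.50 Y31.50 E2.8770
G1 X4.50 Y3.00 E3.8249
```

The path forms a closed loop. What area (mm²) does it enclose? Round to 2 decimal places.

826.50 mm²

Apply the shoelace formula to the sequence of (X, Y) vertices; enclosed area = 826.50 mm².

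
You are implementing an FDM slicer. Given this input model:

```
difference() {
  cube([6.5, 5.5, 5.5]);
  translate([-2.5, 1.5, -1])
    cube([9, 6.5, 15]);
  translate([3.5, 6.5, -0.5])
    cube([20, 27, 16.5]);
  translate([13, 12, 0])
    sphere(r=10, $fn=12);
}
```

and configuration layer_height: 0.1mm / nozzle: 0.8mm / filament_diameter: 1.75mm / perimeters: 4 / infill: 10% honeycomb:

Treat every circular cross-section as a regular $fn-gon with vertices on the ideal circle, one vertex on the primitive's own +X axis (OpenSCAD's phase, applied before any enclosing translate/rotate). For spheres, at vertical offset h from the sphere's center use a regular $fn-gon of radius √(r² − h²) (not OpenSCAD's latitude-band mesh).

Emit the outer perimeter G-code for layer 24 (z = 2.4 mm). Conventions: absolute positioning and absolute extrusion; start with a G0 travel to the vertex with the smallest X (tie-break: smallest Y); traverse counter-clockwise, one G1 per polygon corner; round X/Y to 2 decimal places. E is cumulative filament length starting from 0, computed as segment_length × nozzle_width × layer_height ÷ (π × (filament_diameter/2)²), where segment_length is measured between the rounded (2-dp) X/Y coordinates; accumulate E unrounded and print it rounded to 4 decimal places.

G0 X0.00 Y0.00 Z2.40
G1 X6.50 Y0.00 E0.2162
G1 X6.50 Y1.50 E0.2661
G1 X0.00 Y1.50 E0.4823
G1 X0.00 Y0.00 E0.5322

At z = 2.4 mm: the cube is present — its section is the full 6.5×5.5 rectangle; the 9×6.5 cube at (-2.5, 1.5) contributes its full rectangle; the 20×27 cube at (3.5, 6.5) contributes its full rectangle; the sphere at (13, 12): section is a regular 12-gon, circumradius = √(r²−h²) = √(10²−2.4²) = 9.708; Taking the first minus the rest: starting from the 6.5×5.5 cube, the 9×6.5 cube at (-2.5, 1.5) partially overlaps it — only the 26.00 mm² overlap (of its 58.50 mm²) is removed, clipping the outline; the 20×27 cube at (3.5, 6.5) misses the remaining region (no effect); the r=10 sphere at (13, 12) misses the remaining region (no effect) — 1 connected region. The outline is a single polygon with 4 vertices. Extrusion per mm of travel: 0.8 × 0.1 / (π × 0.875²) = 0.033260. Accumulating E over each segment gives final E = 0.5322.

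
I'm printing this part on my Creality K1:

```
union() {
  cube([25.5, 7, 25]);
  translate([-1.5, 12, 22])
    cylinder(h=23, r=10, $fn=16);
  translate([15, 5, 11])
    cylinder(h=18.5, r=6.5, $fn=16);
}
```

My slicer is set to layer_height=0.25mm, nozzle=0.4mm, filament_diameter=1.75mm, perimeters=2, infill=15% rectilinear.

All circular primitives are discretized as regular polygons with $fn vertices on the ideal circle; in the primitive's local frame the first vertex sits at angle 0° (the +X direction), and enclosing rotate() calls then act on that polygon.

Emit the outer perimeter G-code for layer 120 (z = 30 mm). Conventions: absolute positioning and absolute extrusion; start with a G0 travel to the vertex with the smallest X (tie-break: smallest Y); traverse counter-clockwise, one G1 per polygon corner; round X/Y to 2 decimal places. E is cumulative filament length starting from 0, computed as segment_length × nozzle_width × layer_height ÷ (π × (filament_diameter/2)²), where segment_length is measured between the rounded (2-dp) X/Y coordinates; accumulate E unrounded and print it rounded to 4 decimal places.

G0 X-11.50 Y12.00 Z30.00
G1 X-10.74 Y8.17 E0.1623
G1 X-8.57 Y4.93 E0.3245
G1 X-5.33 Y2.76 E0.4866
G1 X-1.50 Y2.00 E0.6489
G1 X2.33 Y2.76 E0.8113
G1 X5.57 Y4.93 E0.9734
G1 X7.74 Y8.17 E1.1355
G1 X8.50 Y12.00 E1.2978
G1 X7.74 Y15.83 E1.4602
G1 X5.57 Y19.07 E1.6223
G1 X2.33 Y21.24 E1.7844
G1 X-1.50 Y22.00 E1.9468
G1 X-5.33 Y21.24 E2.1091
G1 X-8.57 Y19.07 E2.2712
G1 X-10.74 Y15.83 E2.4334
G1 X-11.50 Y12.00 E2.5957

At z = 30 mm: the cube is not intersected at this z (z outside [0, 25]); the r=10 cylinder at (-1.5, 12) gives a regular 16-gon of circumradius 10 (constant along its height); the cylinder at (15, 5) is absent (z outside [11, 29.5]); Combining (union): only the r=10 cylinder at (-1.5, 12) is present, so the union is just that shape — 1 connected region. The outline is a single polygon with 16 vertices. Extrusion per mm of travel: 0.4 × 0.25 / (π × 0.875²) = 0.041575. Accumulating E over each segment gives final E = 2.5957.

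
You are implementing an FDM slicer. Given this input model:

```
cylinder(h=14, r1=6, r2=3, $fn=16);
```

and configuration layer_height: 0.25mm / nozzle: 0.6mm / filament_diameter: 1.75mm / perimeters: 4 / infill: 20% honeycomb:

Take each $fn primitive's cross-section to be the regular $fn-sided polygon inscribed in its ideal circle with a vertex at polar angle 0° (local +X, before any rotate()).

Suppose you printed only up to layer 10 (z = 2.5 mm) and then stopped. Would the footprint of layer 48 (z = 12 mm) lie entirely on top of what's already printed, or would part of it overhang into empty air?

Compare the two slices. At z = 2.5: the cone: at t=0.179 of its height the radius interpolates to r₁+(r₂−r₁)t = 5.464, giving a regular 16-gon of that circumradius (area = (16/2)·5.464²·sin(360°/16) = 91.41 mm²). At z = 12: the cone (r1=6→r2=3) has section circumradius 3.429 here — a regular 16-gon (area = (16/2)·3.429²·sin(360°/16) = 35.99 mm²). Checking containment: the cross-section at z = 12 is a subset of the cross-section at z = 2.5.

entirely on top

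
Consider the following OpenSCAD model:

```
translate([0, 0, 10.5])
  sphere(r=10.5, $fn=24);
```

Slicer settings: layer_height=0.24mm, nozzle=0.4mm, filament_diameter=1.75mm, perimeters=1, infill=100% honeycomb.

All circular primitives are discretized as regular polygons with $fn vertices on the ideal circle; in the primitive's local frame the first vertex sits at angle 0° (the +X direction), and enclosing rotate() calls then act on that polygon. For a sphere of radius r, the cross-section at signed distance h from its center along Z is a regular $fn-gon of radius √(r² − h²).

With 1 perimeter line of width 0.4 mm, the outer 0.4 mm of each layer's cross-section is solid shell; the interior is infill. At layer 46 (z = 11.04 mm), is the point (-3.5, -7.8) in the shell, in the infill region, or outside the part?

At z = 11.04 mm: the sphere: section is a regular 24-gon, circumradius = √(r²−h²) = √(10.5²−0.54²) = 10.486. Overall, the cross-section is a single solid region. The nearest boundary edge runs (-5.24, -9.08)→(-2.71, -10.13); distance from the point to it = 1.85 mm. The point is inside the cross-section and 1.85 mm from the nearest boundary — more than the 0.4 mm shell width (1 × 0.4), so it's in the infill interior.

infill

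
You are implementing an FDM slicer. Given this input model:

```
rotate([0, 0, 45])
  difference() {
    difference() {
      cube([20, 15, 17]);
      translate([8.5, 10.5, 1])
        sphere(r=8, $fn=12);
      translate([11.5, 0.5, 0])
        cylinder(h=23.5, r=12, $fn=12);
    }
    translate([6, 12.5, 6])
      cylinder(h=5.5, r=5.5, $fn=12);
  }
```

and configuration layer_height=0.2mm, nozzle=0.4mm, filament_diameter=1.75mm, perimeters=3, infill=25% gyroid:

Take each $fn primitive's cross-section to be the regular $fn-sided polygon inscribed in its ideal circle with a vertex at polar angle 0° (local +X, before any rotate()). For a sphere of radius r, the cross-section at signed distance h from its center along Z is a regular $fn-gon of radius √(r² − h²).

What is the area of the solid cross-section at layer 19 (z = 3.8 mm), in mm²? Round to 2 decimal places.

At z = 3.8 mm: the cube is present — its section is the full 20×15 rectangle (area 300.00 mm²); the r=8 sphere at (8.5, 10.5) slices to a regular 12-gon of circumradius 7.494 (√(r²−h²) with h=2.8 from center) (area = (12/2)·7.494²·sin(360°/12) = 168.48 mm²); the cylinder at (11.5, 0.5): section is a regular 12-gon, circumradius r=12 (area = (12/2)·12.000²·sin(360°/12) = 432.00 mm²); Taking the first minus the rest: starting from the 20×15 cube (300.00 mm²), the r=8 sphere at (8.5, 10.5) partially overlaps it — only the 145.84 mm² overlap (of its 168.48 mm²) is removed, clipping the outline; the r=12 cylinder at (11.5, 0.5) partially overlaps it — only the 116.52 mm² overlap (of its 432.00 mm²) is removed, clipping the outline — area = 37.64 mm²; the cylinder at (6, 12.5) does not reach this height (z outside [6, 11.5]); Subtracting the remaining from the first: none of the subtracted shapes is present at this height, so the result so far is unchanged — area = 37.64 mm²; (rotated 45° about Z; rotation is an isometry so areas/perimeters/island counts are preserved). Overall, the cross-section has 2 separate islands. Net area = 37.64 mm².

37.64 mm²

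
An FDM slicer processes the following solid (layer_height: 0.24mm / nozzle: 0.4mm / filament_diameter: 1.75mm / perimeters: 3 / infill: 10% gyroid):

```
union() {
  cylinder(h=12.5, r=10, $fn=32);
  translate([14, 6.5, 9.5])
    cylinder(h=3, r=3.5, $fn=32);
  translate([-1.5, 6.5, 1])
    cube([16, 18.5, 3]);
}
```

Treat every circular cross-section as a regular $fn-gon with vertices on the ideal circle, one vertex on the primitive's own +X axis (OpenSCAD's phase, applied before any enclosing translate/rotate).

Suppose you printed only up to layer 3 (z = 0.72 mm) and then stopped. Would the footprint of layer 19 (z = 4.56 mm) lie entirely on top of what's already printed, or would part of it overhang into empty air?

Compare the two slices. At z = 0.72: the r=10 cylinder gives a regular 32-gon of circumradius 10 (constant along its height) (area = (32/2)·10.000²·sin(360°/32) = 312.14 mm²); the cylinder at (14, 6.5) is absent (z outside [9.5, 12.5]); the cube at (-1.5, 6.5) is not intersected at this z (z outside [1, 4]); Taking the union: only the r=10 cylinder is present, so the union is just that shape — area = 312.14 mm². At z = 4.56: the r=10 cylinder gives a regular 32-gon of circumradius 10 (constant along its height) (area = (32/2)·10.000²·sin(360°/32) = 312.14 mm²); the cylinder at (14, 6.5) is absent (z outside [9.5, 12.5]); the cube at (-1.5, 6.5) is not intersected at this z (z outside [1, 4]); Taking the union: only the r=10 cylinder is present, so the union is just that shape — area = 312.14 mm². Checking containment: the cross-section at z = 4.56 is a subset of the cross-section at z = 0.72.

entirely on top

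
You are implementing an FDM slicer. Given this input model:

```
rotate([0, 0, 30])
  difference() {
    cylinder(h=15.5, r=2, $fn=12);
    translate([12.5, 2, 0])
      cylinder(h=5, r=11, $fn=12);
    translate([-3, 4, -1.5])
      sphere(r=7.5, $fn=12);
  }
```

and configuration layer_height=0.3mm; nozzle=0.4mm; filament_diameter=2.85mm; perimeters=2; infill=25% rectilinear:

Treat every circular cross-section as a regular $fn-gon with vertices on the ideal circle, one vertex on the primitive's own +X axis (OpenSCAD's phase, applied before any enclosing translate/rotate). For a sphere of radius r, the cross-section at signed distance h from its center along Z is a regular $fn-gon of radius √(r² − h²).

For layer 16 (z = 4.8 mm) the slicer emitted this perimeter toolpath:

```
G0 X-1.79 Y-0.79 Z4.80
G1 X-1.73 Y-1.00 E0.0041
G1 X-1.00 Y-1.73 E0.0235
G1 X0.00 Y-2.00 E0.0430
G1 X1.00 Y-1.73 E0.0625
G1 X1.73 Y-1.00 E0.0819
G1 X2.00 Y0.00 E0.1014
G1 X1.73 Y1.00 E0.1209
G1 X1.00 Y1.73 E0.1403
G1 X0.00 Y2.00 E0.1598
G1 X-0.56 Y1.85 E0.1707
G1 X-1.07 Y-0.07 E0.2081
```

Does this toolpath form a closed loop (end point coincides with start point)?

Start point (G0): (-1.79, -0.79). End point (last G1): the path does not return to the start — open.

no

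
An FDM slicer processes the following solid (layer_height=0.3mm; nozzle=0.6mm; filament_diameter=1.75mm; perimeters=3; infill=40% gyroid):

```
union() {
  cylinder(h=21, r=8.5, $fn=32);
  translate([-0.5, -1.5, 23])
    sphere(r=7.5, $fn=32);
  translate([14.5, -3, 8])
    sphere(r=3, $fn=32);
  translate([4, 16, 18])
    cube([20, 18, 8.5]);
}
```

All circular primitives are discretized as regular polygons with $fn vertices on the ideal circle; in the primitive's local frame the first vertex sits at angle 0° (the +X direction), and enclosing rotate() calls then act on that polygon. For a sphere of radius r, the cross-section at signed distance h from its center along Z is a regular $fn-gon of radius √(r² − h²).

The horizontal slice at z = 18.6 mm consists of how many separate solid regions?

At z = 18.6 mm: the cylinder: section is a regular 32-gon, circumradius r=8.5; the r=7.5 sphere at (-0.5, -1.5) slices to a regular 32-gon of circumradius 6.074 (√(r²−h²) with h=4.4 from center); the sphere at (14.5, -3) is absent (|z−center|=10.600 > r=3); the cube at (4, 16) is present — its section is the full 20×18 rectangle; Combining (union): the regions partially overlap (shared area 115.15 mm²), so overlapping operands fuse into one piece — 2 connected regions. The result has 2 disconnected regions.

2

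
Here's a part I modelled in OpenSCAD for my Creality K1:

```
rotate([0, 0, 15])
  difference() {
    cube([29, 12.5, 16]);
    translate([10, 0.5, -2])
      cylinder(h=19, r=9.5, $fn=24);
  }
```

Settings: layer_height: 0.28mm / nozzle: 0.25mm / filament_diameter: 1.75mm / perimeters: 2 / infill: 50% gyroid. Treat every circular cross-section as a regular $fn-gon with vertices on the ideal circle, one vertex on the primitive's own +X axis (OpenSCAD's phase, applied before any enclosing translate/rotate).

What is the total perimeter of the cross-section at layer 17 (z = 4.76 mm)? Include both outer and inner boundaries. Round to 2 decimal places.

94.90 mm

At z = 4.76 mm: the cube (footprint 29×12.5) is included at this height (perimeter 83.00 mm); the r=9.5 cylinder at (10, 0.5) gives a regular 24-gon of circumradius 9.5 (constant along its height) (perimeter = 2·24·9.500·sin(180°/24) = 59.52 mm); After the difference (first − rest): starting from the 29×12.5 cube, the r=9.5 cylinder at (10, 0.5) partially overlaps it — only the 149.62 mm² overlap (of its 280.30 mm²) is removed, clipping the outline — boundary = 94.90 mm; (whole slice rotated 15° about Z — lengths, areas and connectivity unchanged). Overall, the cross-section is a single solid region. Total boundary length (outer) = 94.90 mm.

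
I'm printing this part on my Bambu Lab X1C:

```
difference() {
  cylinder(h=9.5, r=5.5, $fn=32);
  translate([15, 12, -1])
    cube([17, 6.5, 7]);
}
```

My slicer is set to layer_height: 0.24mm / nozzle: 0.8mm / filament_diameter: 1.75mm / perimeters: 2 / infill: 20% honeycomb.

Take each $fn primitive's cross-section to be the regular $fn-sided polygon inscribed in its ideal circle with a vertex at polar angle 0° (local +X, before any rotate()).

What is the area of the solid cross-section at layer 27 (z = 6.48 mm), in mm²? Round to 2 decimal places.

94.42 mm²

At z = 6.48 mm: the r=5.5 cylinder contributes a regular 32-gon of circumradius 5.5 (area = (32/2)·5.500²·sin(360°/32) = 94.42 mm²); the cube at (15, 12) is not intersected at this z (z outside [-1, 6]); After the difference (first − rest): none of the subtracted shapes is present at this height, so the r=5.5 cylinder is unchanged — area = 94.42 mm². Overall, the cross-section is a single solid region. Net area = 94.42 mm².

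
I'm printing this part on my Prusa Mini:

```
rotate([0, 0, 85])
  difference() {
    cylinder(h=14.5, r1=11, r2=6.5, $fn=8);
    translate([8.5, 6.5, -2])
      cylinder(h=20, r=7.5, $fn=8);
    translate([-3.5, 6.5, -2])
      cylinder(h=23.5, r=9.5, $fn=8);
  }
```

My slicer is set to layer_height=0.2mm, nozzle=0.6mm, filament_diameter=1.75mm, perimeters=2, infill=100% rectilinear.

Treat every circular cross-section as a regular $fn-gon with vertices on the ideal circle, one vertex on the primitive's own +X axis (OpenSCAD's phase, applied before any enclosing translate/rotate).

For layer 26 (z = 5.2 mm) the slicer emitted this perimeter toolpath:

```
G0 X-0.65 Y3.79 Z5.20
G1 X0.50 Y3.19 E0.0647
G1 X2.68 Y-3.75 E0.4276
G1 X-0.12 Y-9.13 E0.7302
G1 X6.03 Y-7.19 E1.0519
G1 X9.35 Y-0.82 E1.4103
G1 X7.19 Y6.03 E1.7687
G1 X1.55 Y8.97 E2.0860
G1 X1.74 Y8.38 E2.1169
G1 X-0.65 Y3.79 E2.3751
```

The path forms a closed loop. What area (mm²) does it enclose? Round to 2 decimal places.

Apply the shoelace formula to the sequence of (X, Y) vertices; enclosed area = 102.87 mm².

102.87 mm²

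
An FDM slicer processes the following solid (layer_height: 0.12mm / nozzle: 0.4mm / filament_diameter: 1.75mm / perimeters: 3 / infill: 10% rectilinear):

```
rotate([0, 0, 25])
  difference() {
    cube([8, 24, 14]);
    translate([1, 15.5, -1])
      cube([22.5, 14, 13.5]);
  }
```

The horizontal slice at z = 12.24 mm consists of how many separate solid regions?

1

At z = 12.24 mm: the cube is present — its section is the full 8×24 rectangle; the cube at (1, 15.5) is present — its section is the full 22.5×14 rectangle; After the difference (first − rest): starting from the 8×24 cube, the 22.5×14 cube at (1, 15.5) partially overlaps it — only the 59.50 mm² overlap (of its 315.00 mm²) is removed, clipping the outline — 1 connected region; (rotated 25° about Z; rotation is an isometry so areas/perimeters/island counts are preserved). The result has 1 disconnected region.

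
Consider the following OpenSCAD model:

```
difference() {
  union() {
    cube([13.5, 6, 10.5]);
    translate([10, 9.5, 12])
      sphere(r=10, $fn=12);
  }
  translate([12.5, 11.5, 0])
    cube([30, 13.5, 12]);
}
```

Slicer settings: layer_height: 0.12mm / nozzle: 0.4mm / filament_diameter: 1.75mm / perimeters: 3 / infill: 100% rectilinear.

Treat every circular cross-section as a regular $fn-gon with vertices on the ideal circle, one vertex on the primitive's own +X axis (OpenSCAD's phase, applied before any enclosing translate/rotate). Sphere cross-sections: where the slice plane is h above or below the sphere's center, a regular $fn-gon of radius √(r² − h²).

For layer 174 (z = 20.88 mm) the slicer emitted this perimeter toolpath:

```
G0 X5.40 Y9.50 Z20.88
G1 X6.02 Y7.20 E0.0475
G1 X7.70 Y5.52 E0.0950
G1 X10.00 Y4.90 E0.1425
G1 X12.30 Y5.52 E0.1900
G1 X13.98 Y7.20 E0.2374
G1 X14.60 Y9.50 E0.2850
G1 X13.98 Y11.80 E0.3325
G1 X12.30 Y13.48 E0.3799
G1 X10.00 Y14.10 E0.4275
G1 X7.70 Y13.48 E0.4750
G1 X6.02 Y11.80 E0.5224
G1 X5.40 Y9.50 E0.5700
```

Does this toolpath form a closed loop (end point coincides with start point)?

yes

Start point (G0): (5.40, 9.50). End point (last G1): the path returns to the start — closed.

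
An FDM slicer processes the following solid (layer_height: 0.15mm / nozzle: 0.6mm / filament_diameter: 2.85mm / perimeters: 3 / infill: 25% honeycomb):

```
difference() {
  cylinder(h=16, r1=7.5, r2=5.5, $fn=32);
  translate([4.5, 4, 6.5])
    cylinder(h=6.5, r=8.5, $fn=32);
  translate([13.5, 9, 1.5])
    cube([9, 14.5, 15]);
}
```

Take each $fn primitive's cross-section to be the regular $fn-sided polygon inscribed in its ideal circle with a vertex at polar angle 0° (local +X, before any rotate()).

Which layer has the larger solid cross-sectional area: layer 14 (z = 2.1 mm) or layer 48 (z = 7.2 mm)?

Layer 14 (z = 2.1): the cone (r1=7.5→r2=5.5) has section circumradius 7.237 here — a regular 32-gon (area = (32/2)·7.237²·sin(360°/32) = 163.51 mm²); the cylinder at (4.5, 4) is absent (z outside [6.5, 13]); the cube at (13.5, 9) is present — its section is the full 9×14.5 rectangle (area 130.50 mm²); Subtracting the remaining from the first: starting from the cone (163.51 mm²), the 9×14.5 cube at (13.5, 9) misses the remaining region (no effect) — area = 163.51 mm². So its area = 163.51 mm². Layer 48 (z = 7.2): the cone (r1=7.5→r2=5.5) has section circumradius 6.600 here — a regular 32-gon (area = (32/2)·6.600²·sin(360°/32) = 135.97 mm²); the r=8.5 cylinder at (4.5, 4) gives a regular 32-gon of circumradius 8.5 (constant along its height) (area = (32/2)·8.500²·sin(360°/32) = 225.52 mm²); the cube at (13.5, 9) (footprint 9×14.5) is included at this height (area 130.50 mm²); Subtracting the remaining from the first: starting from the cone (135.97 mm²), the r=8.5 cylinder at (4.5, 4) partially overlaps it — only the 87.73 mm² overlap (of its 225.52 mm²) is removed, clipping the outline; the 9×14.5 cube at (13.5, 9) misses the remaining region (no effect) — area = 48.24 mm². So its area = 48.24 mm². Layer 14 is larger (163.51 vs 48.24 mm²).

layer 14 (z = 2.1 mm)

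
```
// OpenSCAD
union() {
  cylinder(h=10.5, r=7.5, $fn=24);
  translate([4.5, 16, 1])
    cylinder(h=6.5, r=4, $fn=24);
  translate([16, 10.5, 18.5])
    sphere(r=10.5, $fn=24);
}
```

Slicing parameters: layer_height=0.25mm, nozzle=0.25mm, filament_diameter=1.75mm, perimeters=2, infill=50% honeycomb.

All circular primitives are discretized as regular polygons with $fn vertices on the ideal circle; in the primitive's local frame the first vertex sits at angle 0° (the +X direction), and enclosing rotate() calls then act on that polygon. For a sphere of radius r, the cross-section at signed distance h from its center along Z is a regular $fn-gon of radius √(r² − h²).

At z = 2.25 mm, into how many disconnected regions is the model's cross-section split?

2

At z = 2.25 mm: the cylinder: section is a regular 24-gon, circumradius r=7.5; the cylinder at (4.5, 16): section is a regular 24-gon, circumradius r=4; the sphere at (16, 10.5) is not intersected at this z (|z−center|=16.250 > r=10.5); Merging all regions: the 2 present regions are separate (no shared area or edge), so areas and boundary lengths simply add and each stays a separate island — 2 connected regions. The result has 2 disconnected regions.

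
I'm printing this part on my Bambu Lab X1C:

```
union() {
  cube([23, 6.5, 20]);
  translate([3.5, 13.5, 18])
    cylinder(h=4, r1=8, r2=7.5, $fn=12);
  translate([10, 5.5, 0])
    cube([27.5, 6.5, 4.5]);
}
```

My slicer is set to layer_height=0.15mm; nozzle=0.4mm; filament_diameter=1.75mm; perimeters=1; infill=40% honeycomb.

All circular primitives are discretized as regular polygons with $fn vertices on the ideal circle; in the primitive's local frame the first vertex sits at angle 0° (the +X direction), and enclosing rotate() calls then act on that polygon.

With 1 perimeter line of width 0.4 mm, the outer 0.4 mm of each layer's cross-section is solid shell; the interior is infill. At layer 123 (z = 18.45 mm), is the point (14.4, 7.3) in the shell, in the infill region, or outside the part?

At z = 18.45 mm: the cube is present — its section is the full 23×6.5 rectangle; the cone at (3.5, 13.5) contributes a regular 12-gon of circumradius 7.944 (interpolated between r1=8 and r2=7.5 at t=0.112); the cube at (10, 5.5) is absent (z outside [0, 4.5]); Taking the union: the regions partially overlap (shared area 3.32 mm²), so overlapping operands fuse into one piece — 1 connected region. Overall, the cross-section is a single solid region. The nearest boundary edge runs (7.02, 6.50)→(23.00, 6.50); distance from the point to it = 0.80 mm. The point is not inside any of the regions above, so it lies outside the cross-section (0.80 mm from the nearest boundary).

outside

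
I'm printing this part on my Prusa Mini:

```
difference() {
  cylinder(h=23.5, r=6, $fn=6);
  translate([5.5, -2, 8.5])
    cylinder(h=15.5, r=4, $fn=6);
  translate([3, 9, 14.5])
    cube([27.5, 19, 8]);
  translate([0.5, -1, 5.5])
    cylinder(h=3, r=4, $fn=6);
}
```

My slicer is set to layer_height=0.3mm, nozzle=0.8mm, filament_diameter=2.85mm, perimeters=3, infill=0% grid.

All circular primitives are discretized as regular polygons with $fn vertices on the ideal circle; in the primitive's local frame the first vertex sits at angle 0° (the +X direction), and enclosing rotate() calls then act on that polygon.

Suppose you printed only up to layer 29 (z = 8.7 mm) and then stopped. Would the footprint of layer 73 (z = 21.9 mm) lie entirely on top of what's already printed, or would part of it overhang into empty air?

entirely on top

Compare the two slices. At z = 8.7: the cylinder: section is a regular 6-gon, circumradius r=6 (area = (6/2)·6.000²·sin(360°/6) = 93.53 mm²); the r=4 cylinder at (5.5, -2) gives a regular 6-gon of circumradius 4 (constant along its height) (area = (6/2)·4.000²·sin(360°/6) = 41.57 mm²); the cube at (3, 9) is absent (z outside [14.5, 22.5]); the cylinder at (0.5, -1) does not reach this height (z outside [5.5, 8.5]); After the difference (first − rest): starting from the r=6 cylinder (93.53 mm²), the r=4 cylinder at (5.5, -2) partially overlaps it — only the 15.20 mm² overlap (of its 41.57 mm²) is removed, clipping the outline — area = 78.33 mm². At z = 21.9: the r=6 cylinder contributes a regular 6-gon of circumradius 6 (area = (6/2)·6.000²·sin(360°/6) = 93.53 mm²); the r=4 cylinder at (5.5, -2) contributes a regular 6-gon of circumradius 4 (area = (6/2)·4.000²·sin(360°/6) = 41.57 mm²); the cube at (3, 9) (footprint 27.5×19) is included at this height (area 522.50 mm²); the cylinder at (0.5, -1) is absent (z outside [5.5, 8.5]); After the difference (first − rest): starting from the r=6 cylinder (93.53 mm²), the r=4 cylinder at (5.5, -2) partially overlaps it — only the 15.20 mm² overlap (of its 41.57 mm²) is removed, clipping the outline; the 27.5×19 cube at (3, 9) misses the remaining region (no effect) — area = 78.33 mm². Checking containment: the cross-section at z = 21.9 is a subset of the cross-section at z = 8.7.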